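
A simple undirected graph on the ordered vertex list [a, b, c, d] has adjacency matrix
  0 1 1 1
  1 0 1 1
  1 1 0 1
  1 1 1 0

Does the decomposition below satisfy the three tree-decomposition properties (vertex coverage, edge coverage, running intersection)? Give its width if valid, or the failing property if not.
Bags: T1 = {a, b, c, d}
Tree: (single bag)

Vertex coverage: the bags together contain {a, b, c, d}, the full vertex set. Edge coverage: each edge of G has both endpoints in at least one bag. Running intersection: for every vertex, the bags containing it form a connected subtree. All three properties hold, so this is a valid tree decomposition of width max|bag| − 1 = 3, and hence tw(G) ≤ 3.

Yes; width 3.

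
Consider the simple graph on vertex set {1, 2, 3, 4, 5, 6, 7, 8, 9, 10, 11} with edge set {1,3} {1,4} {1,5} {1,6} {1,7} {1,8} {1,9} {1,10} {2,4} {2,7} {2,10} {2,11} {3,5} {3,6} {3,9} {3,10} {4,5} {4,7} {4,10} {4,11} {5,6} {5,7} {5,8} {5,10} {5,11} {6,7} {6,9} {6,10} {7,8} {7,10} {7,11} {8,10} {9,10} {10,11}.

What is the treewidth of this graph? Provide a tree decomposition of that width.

The largest bag has 5 vertices, giving width 4; this decomposition certifies tw(G) ≤ 4. For the lower bound, the 5 vertices {1, 3, 6, 9, 10} are pairwise adjacent, and any tree decomposition puts a clique entirely inside one bag — forcing width ≥ 4. Hence tw(G) = 4 exactly.

Treewidth 4.
One such decomposition:
Bags: B1 = {1, 5, 6, 7, 10}  B2 = {1, 3, 5, 6, 10}  B3 = {1, 5, 7, 8, 10}  B4 = {1, 4, 5, 7, 10}  B5 = {4, 5, 7, 10, 11}  B6 = {2, 4, 7, 10, 11}  B7 = {1, 3, 6, 9, 10}
Tree: B1–B2, B1–B3, B3–B4, B4–B5, B5–B6, B2–B7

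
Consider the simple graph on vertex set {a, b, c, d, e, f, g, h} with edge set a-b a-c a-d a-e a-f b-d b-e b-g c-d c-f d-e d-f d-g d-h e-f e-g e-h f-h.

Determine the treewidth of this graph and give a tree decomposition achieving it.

Treewidth 3.
One optimal decomposition is:
Bags: B1 = {a, c, d, f}  B2 = {a, d, e, f}  B3 = {d, e, f, h}  B4 = {a, b, d, e}  B5 = {b, d, e, g}
Tree: B1–B2, B2–B3, B2–B4, B4–B5

The largest bag has 4 vertices, giving width 3; this decomposition certifies tw(G) ≤ 3. For the lower bound, the 4 vertices {b, d, e, g} are pairwise adjacent, and any tree decomposition puts a clique entirely inside one bag — forcing width ≥ 3. Combining the bounds, tw(G) = 3.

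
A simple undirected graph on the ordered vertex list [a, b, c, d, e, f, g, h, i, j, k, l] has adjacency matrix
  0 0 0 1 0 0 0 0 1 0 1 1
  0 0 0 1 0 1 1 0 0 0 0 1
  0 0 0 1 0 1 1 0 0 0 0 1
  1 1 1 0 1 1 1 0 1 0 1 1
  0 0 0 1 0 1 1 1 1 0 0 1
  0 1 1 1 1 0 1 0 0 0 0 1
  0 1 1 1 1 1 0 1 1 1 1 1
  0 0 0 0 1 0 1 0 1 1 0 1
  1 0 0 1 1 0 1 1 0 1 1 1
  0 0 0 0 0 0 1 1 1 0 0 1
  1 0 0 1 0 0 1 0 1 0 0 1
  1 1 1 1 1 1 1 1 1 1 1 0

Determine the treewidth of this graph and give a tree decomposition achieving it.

Every bag has size at most 5, so the width is 5 − 1 = 4 and tw(G) ≤ 4. For the lower bound, the 5 vertices {d, e, f, g, l} are pairwise adjacent, and any tree decomposition puts a clique entirely inside one bag — forcing width ≥ 4. Therefore the treewidth is 4.

Treewidth 4.
One such decomposition:
Bags: B1 = {d, e, g, i, l}  B2 = {e, g, h, i, l}  B3 = {d, e, f, g, l}  B4 = {d, g, i, k, l}  B5 = {b, d, f, g, l}  B6 = {g, h, i, j, l}  B7 = {c, d, f, g, l}  B8 = {a, d, i, k, l}
Tree: B1–B2, B1–B3, B1–B4, B3–B5, B2–B6, B5–B7, B4–B8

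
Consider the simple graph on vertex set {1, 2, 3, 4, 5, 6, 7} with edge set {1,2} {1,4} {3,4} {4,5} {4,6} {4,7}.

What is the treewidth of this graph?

1

A width-1 tree decomposition is:
Bags: B1 = {4, 5}  B2 = {4, 6}  B3 = {3, 4}  B4 = {1, 4}  B5 = {1, 2}  B6 = {4, 7}
Tree: B1–B2, B1–B3, B2–B4, B4–B5, B4–B6
The largest bag has 2 vertices, giving width 1; this decomposition certifies tw(G) ≤ 1. Since G has at least one edge (e.g. 5–4), it is not an edgeless graph, so tw(G) ≥ 1. Hence tw(G) = 1 exactly.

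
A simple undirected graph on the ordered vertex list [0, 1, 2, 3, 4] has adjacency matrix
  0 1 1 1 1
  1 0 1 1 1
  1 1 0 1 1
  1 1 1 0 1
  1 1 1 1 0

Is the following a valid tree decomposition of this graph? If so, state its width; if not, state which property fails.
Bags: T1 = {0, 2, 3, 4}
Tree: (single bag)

A tree decomposition must satisfy three properties: every vertex lies in some bag; for every edge, both endpoints lie together in some bag; and for every vertex, the bags containing it form a connected subtree. Here vertex 1 appears in no bag, so the decomposition is invalid.

No — vertex 1 appears in no bag.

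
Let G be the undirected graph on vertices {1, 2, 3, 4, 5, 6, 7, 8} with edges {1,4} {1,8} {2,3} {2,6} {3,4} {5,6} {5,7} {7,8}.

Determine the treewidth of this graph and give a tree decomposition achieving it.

Treewidth 2.
Bags: B1 = {2, 3, 4}  B2 = {1, 2, 4}  B3 = {1, 2, 8}  B4 = {2, 7, 8}  B5 = {2, 5, 7}  B6 = {2, 5, 6}
Tree: B1–B2, B2–B3, B3–B4, B4–B5, B5–B6

Each bag holds 3 vertices, so the decomposition has width 2, which upper-bounds the treewidth. The edges 2–3–4–1–8–7–5–6–2 form a cycle, so G is not a tree and its treewidth is at least 2. Hence tw(G) = 2 exactly.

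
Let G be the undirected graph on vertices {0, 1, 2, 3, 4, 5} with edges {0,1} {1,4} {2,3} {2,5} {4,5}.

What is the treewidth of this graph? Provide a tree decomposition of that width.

Treewidth 1.
One optimal decomposition is:
Bags: B1 = {2, 3}  B2 = {2, 5}  B3 = {4, 5}  B4 = {1, 4}  B5 = {0, 1}
Tree: B1–B2, B2–B3, B3–B4, B4–B5

Every bag has size at most 2, so the width is 2 − 1 = 1 and tw(G) ≤ 1. Since G has at least one edge (e.g. 3–2), it is not an edgeless graph, so tw(G) ≥ 1. Combining the bounds, tw(G) = 1.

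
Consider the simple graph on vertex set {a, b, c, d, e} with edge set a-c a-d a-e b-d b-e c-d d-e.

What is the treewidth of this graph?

A width-2 tree decomposition is:
Bags: B1 = {a, c, d}  B2 = {a, d, e}  B3 = {b, d, e}
Tree: B1–B2, B2–B3
Each bag holds 3 vertices, so the decomposition has width 2, which upper-bounds the treewidth. For the lower bound, the 3 vertices {a, d, e} are pairwise adjacent, and any tree decomposition puts a clique entirely inside one bag — forcing width ≥ 2. The upper and lower bounds meet at 2, so that is the treewidth.

2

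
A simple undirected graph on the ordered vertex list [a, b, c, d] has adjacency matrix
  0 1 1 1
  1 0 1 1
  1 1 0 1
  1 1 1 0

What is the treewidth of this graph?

A width-3 tree decomposition is:
Bags: B1 = {a, b, c, d}
Tree: (single bag)
With just one bag of size 4, the width is 4 − 1 = 3, so tw(G) ≤ 3. On the other hand G contains the 4-clique {a, b, c, d}. A clique must lie in a single bag of any decomposition, so no decomposition can have width below 3. Hence tw(G) = 3 exactly.

3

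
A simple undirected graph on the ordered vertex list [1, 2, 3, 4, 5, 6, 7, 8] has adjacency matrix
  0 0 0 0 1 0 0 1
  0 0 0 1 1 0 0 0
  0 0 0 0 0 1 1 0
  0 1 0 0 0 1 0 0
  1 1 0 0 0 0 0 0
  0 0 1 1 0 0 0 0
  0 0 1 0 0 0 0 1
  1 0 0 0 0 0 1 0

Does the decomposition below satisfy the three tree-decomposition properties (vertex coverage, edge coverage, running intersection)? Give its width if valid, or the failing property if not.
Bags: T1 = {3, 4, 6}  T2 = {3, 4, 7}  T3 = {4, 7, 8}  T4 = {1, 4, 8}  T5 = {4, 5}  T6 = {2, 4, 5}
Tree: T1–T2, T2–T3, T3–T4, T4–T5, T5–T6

No — edge (1,5) lies in no bag.

A tree decomposition must satisfy three properties: every vertex lies in some bag; for every edge, both endpoints lie together in some bag; and for every vertex, the bags containing it form a connected subtree. Here edge (1,5) lies in no bag, so the decomposition is invalid.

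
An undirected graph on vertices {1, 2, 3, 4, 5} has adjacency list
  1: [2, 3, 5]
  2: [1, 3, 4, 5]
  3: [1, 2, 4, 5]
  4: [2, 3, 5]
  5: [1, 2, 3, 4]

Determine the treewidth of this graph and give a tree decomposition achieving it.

Each bag holds 4 vertices, so the decomposition has width 3, which upper-bounds the treewidth. On the other hand G contains the 4-clique {1, 2, 3, 5}. A clique must lie in a single bag of any decomposition, so no decomposition can have width below 3. Combining the bounds, tw(G) = 3.

Treewidth 3.
Bags: B1 = {1, 2, 3, 5}  B2 = {2, 3, 4, 5}
Tree: B1–B2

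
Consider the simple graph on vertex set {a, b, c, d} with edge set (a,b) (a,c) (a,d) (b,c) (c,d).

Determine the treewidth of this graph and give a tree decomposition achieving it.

Treewidth 2.
Bags: B1 = {a, c, d}  B2 = {a, b, c}
Tree: B1–B2

The largest bag has 3 vertices, giving width 2; this decomposition certifies tw(G) ≤ 2. On the other hand G contains the 3-clique {a, c, d}. A clique must lie in a single bag of any decomposition, so no decomposition can have width below 2. Combining the bounds, tw(G) = 2.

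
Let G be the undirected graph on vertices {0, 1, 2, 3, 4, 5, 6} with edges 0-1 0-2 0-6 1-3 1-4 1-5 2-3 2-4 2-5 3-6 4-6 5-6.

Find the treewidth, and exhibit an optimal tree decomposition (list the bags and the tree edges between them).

Treewidth 3.
One such decomposition:
Bags: B1 = {1, 2, 3, 6}  B2 = {0, 1, 2, 6}  B3 = {1, 2, 4, 6}  B4 = {1, 2, 5, 6}
Tree: B1–B2, B2–B3, B3–B4

Every bag has size at most 4, so the width is 4 − 1 = 3 and tw(G) ≤ 3. For the lower bound: the 4 vertex sets {1,3}, {0,6}, {2}, {4} are disjoint, each induces a connected subgraph, and every pair is joined by at least one edge of G. Contracting each set to a single vertex therefore yields K_{4} as a minor, and since treewidth is minor-monotone, tw(G) ≥ tw(K_{4}) = 3. The upper and lower bounds meet at 3, so that is the treewidth.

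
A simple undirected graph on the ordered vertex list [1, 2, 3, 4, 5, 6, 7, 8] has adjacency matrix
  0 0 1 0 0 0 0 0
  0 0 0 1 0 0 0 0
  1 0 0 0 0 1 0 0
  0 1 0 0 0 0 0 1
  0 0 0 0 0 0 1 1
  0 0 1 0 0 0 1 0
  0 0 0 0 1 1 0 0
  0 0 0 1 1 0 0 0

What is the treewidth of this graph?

A width-1 tree decomposition is:
Bags: B1 = {1, 3}  B2 = {3, 6}  B3 = {6, 7}  B4 = {5, 7}  B5 = {5, 8}  B6 = {4, 8}  B7 = {2, 4}
Tree: B1–B2, B2–B3, B3–B4, B4–B5, B5–B6, B6–B7
Every bag has size at most 2, so the width is 2 − 1 = 1 and tw(G) ≤ 1. G has an edge, so its treewidth is at least 1. Combining the bounds, tw(G) = 1.

1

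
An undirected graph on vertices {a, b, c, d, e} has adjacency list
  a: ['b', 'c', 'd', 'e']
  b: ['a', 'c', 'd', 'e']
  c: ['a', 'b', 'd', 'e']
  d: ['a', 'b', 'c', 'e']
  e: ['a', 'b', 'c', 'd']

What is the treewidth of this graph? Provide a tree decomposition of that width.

Treewidth 4.
One optimal decomposition is:
Bags: B1 = {a, b, c, d, e}
Tree: (single bag)

With just one bag of size 5, the width is 5 − 1 = 4, so tw(G) ≤ 4. On the other hand G contains the 5-clique {a, b, c, d, e}. A clique must lie in a single bag of any decomposition, so no decomposition can have width below 4. Hence tw(G) = 4 exactly.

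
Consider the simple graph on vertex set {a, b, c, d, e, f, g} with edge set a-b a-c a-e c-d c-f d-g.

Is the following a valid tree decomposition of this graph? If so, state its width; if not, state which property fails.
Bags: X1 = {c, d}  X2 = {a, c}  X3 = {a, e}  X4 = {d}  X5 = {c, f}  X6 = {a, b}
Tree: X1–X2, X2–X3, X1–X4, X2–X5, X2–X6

A tree decomposition must satisfy three properties: every vertex lies in some bag; for every edge, both endpoints lie together in some bag; and for every vertex, the bags containing it form a connected subtree. Here vertex g appears in no bag, so the decomposition is invalid.

No — vertex g appears in no bag.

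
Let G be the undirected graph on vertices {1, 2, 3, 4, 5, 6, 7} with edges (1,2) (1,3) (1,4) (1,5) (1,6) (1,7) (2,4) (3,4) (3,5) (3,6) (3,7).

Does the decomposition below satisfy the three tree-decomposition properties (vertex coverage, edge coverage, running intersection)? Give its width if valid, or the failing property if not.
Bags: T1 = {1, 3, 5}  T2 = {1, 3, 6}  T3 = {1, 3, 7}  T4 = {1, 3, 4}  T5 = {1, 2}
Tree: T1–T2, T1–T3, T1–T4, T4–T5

A tree decomposition must satisfy three properties: every vertex lies in some bag; for every edge, both endpoints lie together in some bag; and for every vertex, the bags containing it form a connected subtree. Here edge (4,2) lies in no bag, so the decomposition is invalid.

No — edge (4,2) lies in no bag.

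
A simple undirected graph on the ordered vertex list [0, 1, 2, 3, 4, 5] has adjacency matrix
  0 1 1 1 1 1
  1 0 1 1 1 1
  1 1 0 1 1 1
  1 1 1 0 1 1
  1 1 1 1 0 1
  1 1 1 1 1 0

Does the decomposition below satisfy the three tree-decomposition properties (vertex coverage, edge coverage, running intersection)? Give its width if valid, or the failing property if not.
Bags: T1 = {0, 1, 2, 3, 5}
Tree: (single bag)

No — vertex 4 appears in no bag.

A tree decomposition must satisfy three properties: every vertex lies in some bag; for every edge, both endpoints lie together in some bag; and for every vertex, the bags containing it form a connected subtree. Here vertex 4 appears in no bag, so the decomposition is invalid.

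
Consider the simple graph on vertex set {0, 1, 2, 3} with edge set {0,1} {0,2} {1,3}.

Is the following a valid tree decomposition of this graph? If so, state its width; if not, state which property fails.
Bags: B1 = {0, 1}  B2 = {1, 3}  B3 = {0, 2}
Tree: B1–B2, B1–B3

Yes; width 1.

Checking the three conditions: (i) the bags cover all of {0, 1, 2, 3}; (ii) for each edge, some bag contains both endpoints; (iii) the bags containing any fixed vertex form a subtree. All hold, so the decomposition is valid with width 2 − 1 = 1.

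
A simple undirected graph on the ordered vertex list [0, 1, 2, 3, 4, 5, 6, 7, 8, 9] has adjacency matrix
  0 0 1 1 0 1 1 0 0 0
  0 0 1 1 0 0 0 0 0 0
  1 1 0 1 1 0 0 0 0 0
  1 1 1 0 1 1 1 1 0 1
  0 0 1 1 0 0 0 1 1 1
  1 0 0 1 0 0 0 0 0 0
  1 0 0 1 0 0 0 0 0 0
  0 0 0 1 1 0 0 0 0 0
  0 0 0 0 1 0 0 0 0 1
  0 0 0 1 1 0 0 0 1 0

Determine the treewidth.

A width-2 tree decomposition is:
Bags: B1 = {2, 3, 4}  B2 = {0, 2, 3}  B3 = {3, 4, 9}  B4 = {3, 4, 7}  B5 = {0, 3, 6}  B6 = {4, 8, 9}  B7 = {0, 3, 5}  B8 = {1, 2, 3}
Tree: B1–B2, B1–B3, B3–B4, B2–B5, B3–B6, B5–B7, B2–B8
The largest bag has 3 vertices, giving width 2; this decomposition certifies tw(G) ≤ 2. On the other hand G contains the 3-clique {4, 8, 9}. A clique must lie in a single bag of any decomposition, so no decomposition can have width below 2. The upper and lower bounds meet at 2, so that is the treewidth.

2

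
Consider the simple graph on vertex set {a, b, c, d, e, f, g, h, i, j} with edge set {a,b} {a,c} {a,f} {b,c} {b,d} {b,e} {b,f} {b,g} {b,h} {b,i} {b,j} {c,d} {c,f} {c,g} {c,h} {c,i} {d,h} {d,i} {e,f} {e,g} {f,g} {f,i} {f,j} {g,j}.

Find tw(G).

A width-3 tree decomposition is:
Bags: B1 = {b, c, d, i}  B2 = {b, c, f, i}  B3 = {a, b, c, f}  B4 = {b, c, f, g}  B5 = {b, e, f, g}  B6 = {b, c, d, h}  B7 = {b, f, g, j}
Tree: B1–B2, B2–B3, B3–B4, B4–B5, B1–B6, B4–B7
Each bag holds 4 vertices, so the decomposition has width 3, which upper-bounds the treewidth. For the lower bound, the 4 vertices {b, c, d, h} are pairwise adjacent, and any tree decomposition puts a clique entirely inside one bag — forcing width ≥ 3. Hence tw(G) = 3 exactly.

3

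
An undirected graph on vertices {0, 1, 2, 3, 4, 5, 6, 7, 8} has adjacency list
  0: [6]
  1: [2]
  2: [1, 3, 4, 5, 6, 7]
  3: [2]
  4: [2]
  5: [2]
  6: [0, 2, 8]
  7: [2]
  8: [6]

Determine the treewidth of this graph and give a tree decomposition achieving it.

Treewidth 1.
One such decomposition:
Bags: B1 = {2, 6}  B2 = {2, 3}  B3 = {0, 6}  B4 = {2, 4}  B5 = {2, 5}  B6 = {1, 2}  B7 = {6, 8}  B8 = {2, 7}
Tree: B1–B2, B1–B3, B1–B4, B1–B5, B4–B6, B3–B7, B2–B8

Each bag holds 2 vertices, so the decomposition has width 1, which upper-bounds the treewidth. Any graph with an edge has treewidth ≥ 1, and G has the edge 6–2. Hence tw(G) = 1 exactly.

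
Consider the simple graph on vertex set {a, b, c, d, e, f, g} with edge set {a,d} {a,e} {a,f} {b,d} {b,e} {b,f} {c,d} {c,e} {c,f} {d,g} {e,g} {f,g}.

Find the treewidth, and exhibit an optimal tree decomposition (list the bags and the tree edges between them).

Each bag holds 4 vertices, so the decomposition has width 3, which upper-bounds the treewidth. For the lower bound: the 4 vertex sets {a,e}, {c,d}, {f}, {b} are disjoint, each induces a connected subgraph, and every pair is joined by at least one edge of G. Contracting each set to a single vertex therefore yields K_{4} as a minor, and since treewidth is minor-monotone, tw(G) ≥ tw(K_{4}) = 3. The upper and lower bounds meet at 3, so that is the treewidth.

Treewidth 3.
One such decomposition:
Bags: B1 = {a, d, e, f}  B2 = {c, d, e, f}  B3 = {b, d, e, f}  B4 = {d, e, f, g}
Tree: B1–B2, B2–B3, B3–B4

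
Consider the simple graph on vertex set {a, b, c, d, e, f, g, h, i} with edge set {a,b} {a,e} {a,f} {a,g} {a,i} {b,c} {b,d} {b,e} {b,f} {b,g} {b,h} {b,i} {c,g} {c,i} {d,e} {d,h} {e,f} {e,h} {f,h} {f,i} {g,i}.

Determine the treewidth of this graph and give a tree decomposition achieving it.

Every bag has size at most 4, so the width is 4 − 1 = 3 and tw(G) ≤ 3. Conversely, {b, d, e, h} is a clique of size 4, and the vertices of any clique must share a bag in every tree decomposition; so some bag has ≥ 4 vertices and tw(G) ≥ 3. The upper and lower bounds meet at 3, so that is the treewidth.

Treewidth 3.
One such decomposition:
Bags: B1 = {b, c, g, i}  B2 = {a, b, g, i}  B3 = {a, b, f, i}  B4 = {a, b, e, f}  B5 = {b, e, f, h}  B6 = {b, d, e, h}
Tree: B1–B2, B2–B3, B3–B4, B4–B5, B5–B6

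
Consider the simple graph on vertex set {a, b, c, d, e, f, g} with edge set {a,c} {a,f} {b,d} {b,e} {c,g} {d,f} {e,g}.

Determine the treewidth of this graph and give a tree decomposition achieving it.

Treewidth 2.
One such decomposition:
Bags: B1 = {a, c, f}  B2 = {c, f, g}  B3 = {e, f, g}  B4 = {b, e, f}  B5 = {b, d, f}
Tree: B1–B2, B2–B3, B3–B4, B4–B5

Every bag has size at most 3, so the width is 3 − 1 = 2 and tw(G) ≤ 2. For the lower bound, G contains the cycle f–a–c–g–e–b–d–f, so G is not a forest; only forests have treewidth ≤ 1, hence tw(G) ≥ 2. Hence tw(G) = 2 exactly.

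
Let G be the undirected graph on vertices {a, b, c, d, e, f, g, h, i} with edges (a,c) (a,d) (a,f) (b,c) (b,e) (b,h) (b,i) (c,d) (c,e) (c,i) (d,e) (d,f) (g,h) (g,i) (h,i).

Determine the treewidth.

2

A width-2 tree decomposition is:
Bags: B1 = {c, d, e}  B2 = {b, c, e}  B3 = {a, c, d}  B4 = {b, c, i}  B5 = {b, h, i}  B6 = {g, h, i}  B7 = {a, d, f}
Tree: B1–B2, B1–B3, B2–B4, B4–B5, B5–B6, B3–B7
Every bag has size at most 3, so the width is 3 − 1 = 2 and tw(G) ≤ 2. On the other hand G contains the 3-clique {g, h, i}. A clique must lie in a single bag of any decomposition, so no decomposition can have width below 2. Hence tw(G) = 2 exactly.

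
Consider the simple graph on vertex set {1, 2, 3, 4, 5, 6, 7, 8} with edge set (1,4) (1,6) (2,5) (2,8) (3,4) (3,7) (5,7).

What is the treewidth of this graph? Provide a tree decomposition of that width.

Treewidth 1.
One optimal decomposition is:
Bags: B1 = {2, 8}  B2 = {2, 5}  B3 = {5, 7}  B4 = {3, 7}  B5 = {3, 4}  B6 = {1, 4}  B7 = {1, 6}
Tree: B1–B2, B2–B3, B3–B4, B4–B5, B5–B6, B6–B7

Every bag has size at most 2, so the width is 2 − 1 = 1 and tw(G) ≤ 1. G has an edge, so its treewidth is at least 1. The upper and lower bounds meet at 1, so that is the treewidth.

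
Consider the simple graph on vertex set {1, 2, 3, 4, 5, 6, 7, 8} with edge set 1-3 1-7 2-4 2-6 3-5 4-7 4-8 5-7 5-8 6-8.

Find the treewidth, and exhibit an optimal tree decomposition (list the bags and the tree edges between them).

Each bag holds 3 vertices, so the decomposition has width 2, which upper-bounds the treewidth. For the lower bound, G contains the cycle 6–2–4–8–6, so G is not a forest; only forests have treewidth ≤ 1, hence tw(G) ≥ 2. The upper and lower bounds meet at 2, so that is the treewidth.

Treewidth 2.
Bags: B1 = {2, 6, 8}  B2 = {2, 4, 8}  B3 = {4, 5, 8}  B4 = {4, 5, 7}  B5 = {3, 5, 7}  B6 = {1, 3, 7}
Tree: B1–B2, B2–B3, B3–B4, B4–B5, B5–B6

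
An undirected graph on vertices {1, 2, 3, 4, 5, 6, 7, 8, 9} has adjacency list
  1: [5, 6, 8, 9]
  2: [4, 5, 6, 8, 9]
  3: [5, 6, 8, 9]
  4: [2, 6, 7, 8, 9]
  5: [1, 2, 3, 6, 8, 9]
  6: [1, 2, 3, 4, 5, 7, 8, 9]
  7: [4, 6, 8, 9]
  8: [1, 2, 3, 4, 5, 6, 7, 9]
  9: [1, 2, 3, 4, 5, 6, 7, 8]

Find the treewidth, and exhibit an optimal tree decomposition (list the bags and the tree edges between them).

Each bag holds 5 vertices, so the decomposition has width 4, which upper-bounds the treewidth. Conversely, {2, 4, 6, 8, 9} is a clique of size 5, and the vertices of any clique must share a bag in every tree decomposition; so some bag has ≥ 5 vertices and tw(G) ≥ 4. The upper and lower bounds meet at 4, so that is the treewidth.

Treewidth 4.
One such decomposition:
Bags: B1 = {1, 5, 6, 8, 9}  B2 = {2, 5, 6, 8, 9}  B3 = {2, 4, 6, 8, 9}  B4 = {3, 5, 6, 8, 9}  B5 = {4, 6, 7, 8, 9}
Tree: B1–B2, B2–B3, B1–B4, B3–B5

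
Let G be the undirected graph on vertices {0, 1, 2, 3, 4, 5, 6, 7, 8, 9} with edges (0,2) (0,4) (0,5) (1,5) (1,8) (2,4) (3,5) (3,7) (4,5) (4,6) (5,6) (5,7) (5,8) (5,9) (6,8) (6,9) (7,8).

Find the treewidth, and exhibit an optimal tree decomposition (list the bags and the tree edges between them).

Treewidth 2.
One optimal decomposition is:
Bags: B1 = {5, 6, 9}  B2 = {4, 5, 6}  B3 = {5, 6, 8}  B4 = {5, 7, 8}  B5 = {3, 5, 7}  B6 = {0, 4, 5}  B7 = {1, 5, 8}  B8 = {0, 2, 4}
Tree: B1–B2, B1–B3, B3–B4, B4–B5, B2–B6, B4–B7, B6–B8

Each bag holds 3 vertices, so the decomposition has width 2, which upper-bounds the treewidth. Conversely, {0, 2, 4} is a clique of size 3, and the vertices of any clique must share a bag in every tree decomposition; so some bag has ≥ 3 vertices and tw(G) ≥ 2. Therefore the treewidth is 2.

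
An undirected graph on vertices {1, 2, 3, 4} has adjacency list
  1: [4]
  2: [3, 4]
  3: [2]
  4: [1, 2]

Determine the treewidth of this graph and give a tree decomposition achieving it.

Treewidth 1.
One optimal decomposition is:
Bags: B1 = {1, 4}  B2 = {2, 4}  B3 = {2, 3}
Tree: B1–B2, B2–B3

Each bag holds 2 vertices, so the decomposition has width 1, which upper-bounds the treewidth. Since G has at least one edge (e.g. 1–4), it is not an edgeless graph, so tw(G) ≥ 1. The upper and lower bounds meet at 1, so that is the treewidth.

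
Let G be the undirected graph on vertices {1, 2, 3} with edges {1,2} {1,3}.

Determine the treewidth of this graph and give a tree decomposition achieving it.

The largest bag has 2 vertices, giving width 1; this decomposition certifies tw(G) ≤ 1. Since G has at least one edge (e.g. 1–3), it is not an edgeless graph, so tw(G) ≥ 1. Therefore the treewidth is 1.

Treewidth 1.
One such decomposition:
Bags: B1 = {1, 3}  B2 = {1, 2}
Tree: B1–B2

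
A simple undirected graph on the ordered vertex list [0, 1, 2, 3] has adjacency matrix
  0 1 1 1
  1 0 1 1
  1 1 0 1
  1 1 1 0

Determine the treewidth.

A width-3 tree decomposition is:
Bags: B1 = {0, 1, 2, 3}
Tree: (single bag)
A single bag containing all 4 vertices is trivially a valid decomposition of width 3. Conversely, {0, 1, 2, 3} is a clique of size 4, and the vertices of any clique must share a bag in every tree decomposition; so some bag has ≥ 4 vertices and tw(G) ≥ 3. Hence tw(G) = 3 exactly.

3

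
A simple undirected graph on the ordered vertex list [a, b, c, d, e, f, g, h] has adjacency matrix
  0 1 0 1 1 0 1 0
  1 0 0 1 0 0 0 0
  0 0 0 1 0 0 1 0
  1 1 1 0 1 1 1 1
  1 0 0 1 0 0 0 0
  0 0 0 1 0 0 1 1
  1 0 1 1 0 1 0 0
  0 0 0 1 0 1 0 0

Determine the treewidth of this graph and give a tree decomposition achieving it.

Every bag has size at most 3, so the width is 3 − 1 = 2 and tw(G) ≤ 2. On the other hand G contains the 3-clique {d, f, g}. A clique must lie in a single bag of any decomposition, so no decomposition can have width below 2. Combining the bounds, tw(G) = 2.

Treewidth 2.
One such decomposition:
Bags: B1 = {a, d, g}  B2 = {d, f, g}  B3 = {c, d, g}  B4 = {a, b, d}  B5 = {a, d, e}  B6 = {d, f, h}
Tree: B1–B2, B2–B3, B1–B4, B1–B5, B2–B6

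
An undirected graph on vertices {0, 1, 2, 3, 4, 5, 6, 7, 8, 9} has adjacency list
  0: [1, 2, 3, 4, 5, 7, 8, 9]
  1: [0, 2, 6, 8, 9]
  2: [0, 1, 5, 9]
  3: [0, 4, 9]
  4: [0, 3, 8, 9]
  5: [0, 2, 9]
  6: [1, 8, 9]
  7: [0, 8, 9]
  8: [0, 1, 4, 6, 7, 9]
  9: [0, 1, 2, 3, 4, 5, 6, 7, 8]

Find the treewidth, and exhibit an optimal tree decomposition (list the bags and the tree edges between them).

Each bag holds 4 vertices, so the decomposition has width 3, which upper-bounds the treewidth. Conversely, {0, 1, 8, 9} is a clique of size 4, and the vertices of any clique must share a bag in every tree decomposition; so some bag has ≥ 4 vertices and tw(G) ≥ 3. Combining the bounds, tw(G) = 3.

Treewidth 3.
Bags: B1 = {0, 1, 2, 9}  B2 = {0, 1, 8, 9}  B3 = {0, 4, 8, 9}  B4 = {1, 6, 8, 9}  B5 = {0, 2, 5, 9}  B6 = {0, 7, 8, 9}  B7 = {0, 3, 4, 9}
Tree: B1–B2, B2–B3, B2–B4, B1–B5, B3–B6, B3–B7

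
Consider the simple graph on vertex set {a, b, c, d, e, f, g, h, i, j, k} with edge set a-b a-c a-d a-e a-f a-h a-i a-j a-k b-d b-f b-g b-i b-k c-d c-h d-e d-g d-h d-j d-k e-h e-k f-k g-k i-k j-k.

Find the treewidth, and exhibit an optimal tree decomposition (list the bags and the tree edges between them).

Every bag has size at most 4, so the width is 4 − 1 = 3 and tw(G) ≤ 3. On the other hand G contains the 4-clique {b, d, g, k}. A clique must lie in a single bag of any decomposition, so no decomposition can have width below 3. The upper and lower bounds meet at 3, so that is the treewidth.

Treewidth 3.
Bags: B1 = {b, d, g, k}  B2 = {a, b, d, k}  B3 = {a, d, e, k}  B4 = {a, b, i, k}  B5 = {a, d, e, h}  B6 = {a, b, f, k}  B7 = {a, d, j, k}  B8 = {a, c, d, h}
Tree: B1–B2, B2–B3, B2–B4, B3–B5, B4–B6, B2–B7, B5–B8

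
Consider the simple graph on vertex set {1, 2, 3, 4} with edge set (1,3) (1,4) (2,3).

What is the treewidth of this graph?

1

A width-1 tree decomposition is:
Bags: B1 = {1, 4}  B2 = {1, 3}  B3 = {2, 3}
Tree: B1–B2, B2–B3
Every bag has size at most 2, so the width is 2 − 1 = 1 and tw(G) ≤ 1. Any graph with an edge has treewidth ≥ 1, and G has the edge 1–4. Combining the bounds, tw(G) = 1.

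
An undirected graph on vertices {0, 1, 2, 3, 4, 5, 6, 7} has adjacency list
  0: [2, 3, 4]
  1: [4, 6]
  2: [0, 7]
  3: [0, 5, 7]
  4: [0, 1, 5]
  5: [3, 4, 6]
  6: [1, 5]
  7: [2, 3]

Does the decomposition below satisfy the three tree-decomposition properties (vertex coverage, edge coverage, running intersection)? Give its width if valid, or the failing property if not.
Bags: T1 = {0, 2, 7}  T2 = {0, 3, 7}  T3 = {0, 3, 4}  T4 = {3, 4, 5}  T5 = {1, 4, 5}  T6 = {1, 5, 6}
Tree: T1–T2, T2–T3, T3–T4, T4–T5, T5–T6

Every vertex of G appears in some bag (union = {0, 1, 2, 3, 4, 5, 6, 7}); every edge is covered by a bag; and for each vertex v the set of bags containing v is connected in the bag tree. The decomposition is therefore valid. The largest bag has 3 vertices, so the width is 2.

Yes; width 2.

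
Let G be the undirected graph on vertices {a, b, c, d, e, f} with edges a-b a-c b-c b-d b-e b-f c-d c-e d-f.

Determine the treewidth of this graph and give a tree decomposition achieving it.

Each bag holds 3 vertices, so the decomposition has width 2, which upper-bounds the treewidth. On the other hand G contains the 3-clique {b, c, d}. A clique must lie in a single bag of any decomposition, so no decomposition can have width below 2. The upper and lower bounds meet at 2, so that is the treewidth.

Treewidth 2.
Bags: B1 = {b, c, d}  B2 = {a, b, c}  B3 = {b, c, e}  B4 = {b, d, f}
Tree: B1–B2, B2–B3, B1–B4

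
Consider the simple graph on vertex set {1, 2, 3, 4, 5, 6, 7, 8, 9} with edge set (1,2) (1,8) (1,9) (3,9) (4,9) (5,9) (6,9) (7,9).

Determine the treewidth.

A width-1 tree decomposition is:
Bags: B1 = {7, 9}  B2 = {5, 9}  B3 = {1, 9}  B4 = {1, 8}  B5 = {6, 9}  B6 = {4, 9}  B7 = {3, 9}  B8 = {1, 2}
Tree: B1–B2, B1–B3, B3–B4, B1–B5, B2–B6, B3–B7, B3–B8
Every bag has size at most 2, so the width is 2 − 1 = 1 and tw(G) ≤ 1. G has an edge, so its treewidth is at least 1. Therefore the treewidth is 1.

1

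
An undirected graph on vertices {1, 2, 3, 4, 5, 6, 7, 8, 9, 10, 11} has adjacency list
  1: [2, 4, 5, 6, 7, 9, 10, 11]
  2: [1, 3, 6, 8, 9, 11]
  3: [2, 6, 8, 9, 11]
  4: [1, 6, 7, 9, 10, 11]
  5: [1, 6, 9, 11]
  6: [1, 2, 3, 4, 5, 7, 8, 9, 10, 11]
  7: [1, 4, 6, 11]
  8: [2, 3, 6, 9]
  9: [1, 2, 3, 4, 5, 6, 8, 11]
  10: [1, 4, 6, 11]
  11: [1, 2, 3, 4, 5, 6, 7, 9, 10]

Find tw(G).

4

A width-4 tree decomposition is:
Bags: B1 = {1, 2, 6, 9, 11}  B2 = {1, 5, 6, 9, 11}  B3 = {1, 4, 6, 9, 11}  B4 = {2, 3, 6, 9, 11}  B5 = {2, 3, 6, 8, 9}  B6 = {1, 4, 6, 7, 11}  B7 = {1, 4, 6, 10, 11}
Tree: B1–B2, B1–B3, B1–B4, B4–B5, B3–B6, B6–B7
Each bag holds 5 vertices, so the decomposition has width 4, which upper-bounds the treewidth. On the other hand G contains the 5-clique {2, 3, 6, 8, 9}. A clique must lie in a single bag of any decomposition, so no decomposition can have width below 4. The upper and lower bounds meet at 4, so that is the treewidth.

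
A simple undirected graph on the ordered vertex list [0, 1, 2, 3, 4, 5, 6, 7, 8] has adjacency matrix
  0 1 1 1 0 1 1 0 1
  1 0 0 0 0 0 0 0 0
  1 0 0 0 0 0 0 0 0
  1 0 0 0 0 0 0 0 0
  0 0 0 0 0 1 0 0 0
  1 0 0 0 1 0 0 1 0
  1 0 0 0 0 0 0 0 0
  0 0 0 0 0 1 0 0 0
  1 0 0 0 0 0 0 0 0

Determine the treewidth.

A width-1 tree decomposition is:
Bags: B1 = {0, 6}  B2 = {0, 5}  B3 = {0, 2}  B4 = {0, 3}  B5 = {0, 1}  B6 = {0, 8}  B7 = {4, 5}  B8 = {5, 7}
Tree: B1–B2, B1–B3, B1–B4, B4–B5, B5–B6, B2–B7, B2–B8
The largest bag has 2 vertices, giving width 1; this decomposition certifies tw(G) ≤ 1. G has an edge, so its treewidth is at least 1. Therefore the treewidth is 1.

1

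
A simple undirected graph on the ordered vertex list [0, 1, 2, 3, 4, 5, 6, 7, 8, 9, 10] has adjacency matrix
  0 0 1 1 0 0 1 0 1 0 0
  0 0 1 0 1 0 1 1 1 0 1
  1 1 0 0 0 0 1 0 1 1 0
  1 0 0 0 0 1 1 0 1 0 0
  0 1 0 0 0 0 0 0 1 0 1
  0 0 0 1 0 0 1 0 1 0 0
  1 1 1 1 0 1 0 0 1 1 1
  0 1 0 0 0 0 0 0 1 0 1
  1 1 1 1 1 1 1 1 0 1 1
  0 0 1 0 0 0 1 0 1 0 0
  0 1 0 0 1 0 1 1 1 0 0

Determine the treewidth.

A width-3 tree decomposition is:
Bags: B1 = {1, 6, 8, 10}  B2 = {1, 2, 6, 8}  B3 = {0, 2, 6, 8}  B4 = {1, 4, 8, 10}  B5 = {2, 6, 8, 9}  B6 = {0, 3, 6, 8}  B7 = {1, 7, 8, 10}  B8 = {3, 5, 6, 8}
Tree: B1–B2, B2–B3, B1–B4, B3–B5, B3–B6, B1–B7, B6–B8
Every bag has size at most 4, so the width is 4 − 1 = 3 and tw(G) ≤ 3. For the lower bound, the 4 vertices {1, 4, 8, 10} are pairwise adjacent, and any tree decomposition puts a clique entirely inside one bag — forcing width ≥ 3. Combining the bounds, tw(G) = 3.

3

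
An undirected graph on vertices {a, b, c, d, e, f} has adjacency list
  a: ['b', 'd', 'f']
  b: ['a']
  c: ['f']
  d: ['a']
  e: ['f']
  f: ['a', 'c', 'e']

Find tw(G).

A width-1 tree decomposition is:
Bags: B1 = {a, f}  B2 = {a, b}  B3 = {c, f}  B4 = {a, d}  B5 = {e, f}
Tree: B1–B2, B1–B3, B1–B4, B3–B5
The largest bag has 2 vertices, giving width 1; this decomposition certifies tw(G) ≤ 1. Any graph with an edge has treewidth ≥ 1, and G has the edge f–a. Combining the bounds, tw(G) = 1.

1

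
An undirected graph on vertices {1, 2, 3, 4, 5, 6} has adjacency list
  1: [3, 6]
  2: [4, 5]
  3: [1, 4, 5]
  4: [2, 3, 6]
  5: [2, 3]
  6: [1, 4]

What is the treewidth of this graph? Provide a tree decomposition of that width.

The largest bag has 3 vertices, giving width 2; this decomposition certifies tw(G) ≤ 2. The edges 2–5–3–4–2 form a cycle, so G is not a tree and its treewidth is at least 2. Combining the bounds, tw(G) = 2.

Treewidth 2.
One optimal decomposition is:
Bags: B1 = {2, 4, 5}  B2 = {3, 4, 5}  B3 = {3, 4, 6}  B4 = {1, 3, 6}
Tree: B1–B2, B2–B3, B3–B4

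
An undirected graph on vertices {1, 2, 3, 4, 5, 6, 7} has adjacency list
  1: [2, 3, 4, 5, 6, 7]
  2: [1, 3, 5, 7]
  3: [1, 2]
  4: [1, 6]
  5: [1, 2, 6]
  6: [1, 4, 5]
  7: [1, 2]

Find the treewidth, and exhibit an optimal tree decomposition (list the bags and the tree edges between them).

Every bag has size at most 3, so the width is 3 − 1 = 2 and tw(G) ≤ 2. On the other hand G contains the 3-clique {1, 2, 3}. A clique must lie in a single bag of any decomposition, so no decomposition can have width below 2. The upper and lower bounds meet at 2, so that is the treewidth.

Treewidth 2.
One such decomposition:
Bags: B1 = {1, 2, 5}  B2 = {1, 2, 3}  B3 = {1, 5, 6}  B4 = {1, 2, 7}  B5 = {1, 4, 6}
Tree: B1–B2, B1–B3, B1–B4, B3–B5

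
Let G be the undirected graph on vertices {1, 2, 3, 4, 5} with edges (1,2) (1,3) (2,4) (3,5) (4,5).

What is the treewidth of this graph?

A width-2 tree decomposition is:
Bags: B1 = {1, 3, 5}  B2 = {1, 4, 5}  B3 = {1, 2, 4}
Tree: B1–B2, B2–B3
Every bag has size at most 3, so the width is 3 − 1 = 2 and tw(G) ≤ 2. Since 1–3–5–4–2–1 is a cycle in G, G is not acyclic. Forests are exactly the graphs of treewidth ≤ 1, so tw(G) ≥ 2. Therefore the treewidth is 2.

2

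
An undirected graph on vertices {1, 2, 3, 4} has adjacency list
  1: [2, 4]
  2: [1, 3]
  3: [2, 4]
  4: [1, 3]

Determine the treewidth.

2

A width-2 tree decomposition is:
Bags: B1 = {2, 3, 4}  B2 = {1, 2, 4}
Tree: B1–B2
The largest bag has 3 vertices, giving width 2; this decomposition certifies tw(G) ≤ 2. The edges 2–3–4–1–2 form a cycle, so G is not a tree and its treewidth is at least 2. Therefore the treewidth is 2.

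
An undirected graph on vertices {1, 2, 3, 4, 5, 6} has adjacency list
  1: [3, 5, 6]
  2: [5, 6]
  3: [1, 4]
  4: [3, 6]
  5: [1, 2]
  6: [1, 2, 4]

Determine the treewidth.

2

A width-2 tree decomposition is:
Bags: B1 = {1, 3, 4}  B2 = {1, 4, 6}  B3 = {1, 5, 6}  B4 = {2, 5, 6}
Tree: B1–B2, B2–B3, B3–B4
Each bag holds 3 vertices, so the decomposition has width 2, which upper-bounds the treewidth. For the lower bound, G contains the cycle 3–4–6–1–3, so G is not a forest; only forests have treewidth ≤ 1, hence tw(G) ≥ 2. Therefore the treewidth is 2.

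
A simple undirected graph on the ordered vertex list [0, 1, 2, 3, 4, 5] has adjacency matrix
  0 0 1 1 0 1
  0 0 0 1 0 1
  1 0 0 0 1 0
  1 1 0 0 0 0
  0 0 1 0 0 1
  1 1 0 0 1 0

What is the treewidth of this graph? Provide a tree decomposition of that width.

The largest bag has 3 vertices, giving width 2; this decomposition certifies tw(G) ≤ 2. For the lower bound, G contains the cycle 1–3–0–5–1, so G is not a forest; only forests have treewidth ≤ 1, hence tw(G) ≥ 2. Combining the bounds, tw(G) = 2.

Treewidth 2.
One optimal decomposition is:
Bags: B1 = {1, 3, 5}  B2 = {0, 3, 5}  B3 = {0, 4, 5}  B4 = {0, 2, 4}
Tree: B1–B2, B2–B3, B3–B4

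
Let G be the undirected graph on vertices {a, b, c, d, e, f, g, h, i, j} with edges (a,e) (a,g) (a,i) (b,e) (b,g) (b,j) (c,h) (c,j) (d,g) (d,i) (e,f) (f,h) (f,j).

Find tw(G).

2

A width-2 tree decomposition is:
Bags: B1 = {d, g, i}  B2 = {a, g, i}  B3 = {a, b, g}  B4 = {a, b, e}  B5 = {b, e, j}  B6 = {e, f, j}  B7 = {c, f, j}  B8 = {c, f, h}
Tree: B1–B2, B2–B3, B3–B4, B4–B5, B5–B6, B6–B7, B7–B8
The largest bag has 3 vertices, giving width 2; this decomposition certifies tw(G) ≤ 2. The edges d–i–a–g–d form a cycle, so G is not a tree and its treewidth is at least 2. Hence tw(G) = 2 exactly.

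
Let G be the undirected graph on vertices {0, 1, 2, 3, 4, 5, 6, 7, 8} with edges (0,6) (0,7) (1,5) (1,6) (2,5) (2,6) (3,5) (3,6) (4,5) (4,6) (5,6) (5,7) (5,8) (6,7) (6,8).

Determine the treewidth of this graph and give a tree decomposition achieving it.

Treewidth 2.
Bags: B1 = {1, 5, 6}  B2 = {2, 5, 6}  B3 = {5, 6, 7}  B4 = {4, 5, 6}  B5 = {5, 6, 8}  B6 = {3, 5, 6}  B7 = {0, 6, 7}
Tree: B1–B2, B2–B3, B1–B4, B1–B5, B4–B6, B3–B7

Every bag has size at most 3, so the width is 3 − 1 = 2 and tw(G) ≤ 2. On the other hand G contains the 3-clique {0, 6, 7}. A clique must lie in a single bag of any decomposition, so no decomposition can have width below 2. Combining the bounds, tw(G) = 2.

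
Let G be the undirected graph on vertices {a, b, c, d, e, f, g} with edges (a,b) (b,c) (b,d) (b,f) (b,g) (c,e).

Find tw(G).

1

A width-1 tree decomposition is:
Bags: B1 = {b, f}  B2 = {b, d}  B3 = {b, g}  B4 = {a, b}  B5 = {b, c}  B6 = {c, e}
Tree: B1–B2, B2–B3, B2–B4, B1–B5, B5–B6
The largest bag has 2 vertices, giving width 1; this decomposition certifies tw(G) ≤ 1. Any graph with an edge has treewidth ≥ 1, and G has the edge f–b. Combining the bounds, tw(G) = 1.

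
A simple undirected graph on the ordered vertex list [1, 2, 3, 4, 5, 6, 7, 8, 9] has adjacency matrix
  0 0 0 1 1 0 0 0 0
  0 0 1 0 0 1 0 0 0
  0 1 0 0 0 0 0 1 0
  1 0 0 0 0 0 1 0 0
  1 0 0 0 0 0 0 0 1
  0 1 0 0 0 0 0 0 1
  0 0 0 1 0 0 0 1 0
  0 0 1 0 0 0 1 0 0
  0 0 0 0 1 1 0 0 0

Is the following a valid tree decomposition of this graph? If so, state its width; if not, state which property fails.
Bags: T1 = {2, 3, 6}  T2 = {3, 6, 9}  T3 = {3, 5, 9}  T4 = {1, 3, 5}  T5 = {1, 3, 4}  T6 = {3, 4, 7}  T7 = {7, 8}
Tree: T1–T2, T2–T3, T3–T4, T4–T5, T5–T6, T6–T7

A tree decomposition must satisfy three properties: every vertex lies in some bag; for every edge, both endpoints lie together in some bag; and for every vertex, the bags containing it form a connected subtree. Here edge (3,8) lies in no bag, so the decomposition is invalid.

No — edge (3,8) lies in no bag.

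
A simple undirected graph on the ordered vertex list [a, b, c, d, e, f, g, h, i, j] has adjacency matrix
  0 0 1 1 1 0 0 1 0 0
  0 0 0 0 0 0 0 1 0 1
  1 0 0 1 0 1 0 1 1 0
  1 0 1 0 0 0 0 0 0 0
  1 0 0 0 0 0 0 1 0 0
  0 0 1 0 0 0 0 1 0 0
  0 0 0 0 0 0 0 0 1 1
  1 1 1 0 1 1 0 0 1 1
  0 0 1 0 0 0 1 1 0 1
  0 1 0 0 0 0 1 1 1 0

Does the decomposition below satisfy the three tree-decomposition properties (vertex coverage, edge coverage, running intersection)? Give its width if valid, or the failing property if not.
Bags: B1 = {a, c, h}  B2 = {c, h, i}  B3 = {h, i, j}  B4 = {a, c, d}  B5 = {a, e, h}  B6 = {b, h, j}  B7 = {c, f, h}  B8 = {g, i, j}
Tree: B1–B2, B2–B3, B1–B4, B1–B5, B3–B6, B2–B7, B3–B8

Yes; width 2.

Checking the three conditions: (i) the bags cover all of {a, b, c, d, e, f, g, h, i, j}; (ii) for each edge, some bag contains both endpoints; (iii) the bags containing any fixed vertex form a subtree. All hold, so the decomposition is valid with width 3 − 1 = 2.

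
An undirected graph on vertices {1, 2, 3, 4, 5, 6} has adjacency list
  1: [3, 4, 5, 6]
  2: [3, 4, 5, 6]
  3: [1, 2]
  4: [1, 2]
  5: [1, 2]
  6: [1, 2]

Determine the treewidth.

A width-2 tree decomposition is:
Bags: B1 = {1, 2, 5}  B2 = {1, 2, 6}  B3 = {1, 2, 4}  B4 = {1, 2, 3}
Tree: B1–B2, B2–B3, B3–B4
Every bag has size at most 3, so the width is 3 − 1 = 2 and tw(G) ≤ 2. The edges 5–2–6–1–5 form a cycle, so G is not a tree and its treewidth is at least 2. Hence tw(G) = 2 exactly.

2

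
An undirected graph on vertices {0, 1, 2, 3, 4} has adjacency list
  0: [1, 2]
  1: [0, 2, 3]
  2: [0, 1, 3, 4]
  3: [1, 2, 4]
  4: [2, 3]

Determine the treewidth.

A width-2 tree decomposition is:
Bags: B1 = {0, 1, 2}  B2 = {1, 2, 3}  B3 = {2, 3, 4}
Tree: B1–B2, B2–B3
Each bag holds 3 vertices, so the decomposition has width 2, which upper-bounds the treewidth. On the other hand G contains the 3-clique {0, 1, 2}. A clique must lie in a single bag of any decomposition, so no decomposition can have width below 2. The upper and lower bounds meet at 2, so that is the treewidth.

2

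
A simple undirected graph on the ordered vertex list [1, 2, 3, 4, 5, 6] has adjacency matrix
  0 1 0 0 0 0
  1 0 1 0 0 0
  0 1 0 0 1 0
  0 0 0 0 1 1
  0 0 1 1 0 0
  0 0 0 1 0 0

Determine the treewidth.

1

A width-1 tree decomposition is:
Bags: B1 = {1, 2}  B2 = {2, 3}  B3 = {3, 5}  B4 = {4, 5}  B5 = {4, 6}
Tree: B1–B2, B2–B3, B3–B4, B4–B5
The largest bag has 2 vertices, giving width 1; this decomposition certifies tw(G) ≤ 1. G has an edge, so its treewidth is at least 1. Combining the bounds, tw(G) = 1.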